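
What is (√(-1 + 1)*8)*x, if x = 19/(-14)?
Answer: 0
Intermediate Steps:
x = -19/14 (x = 19*(-1/14) = -19/14 ≈ -1.3571)
(√(-1 + 1)*8)*x = (√(-1 + 1)*8)*(-19/14) = (√0*8)*(-19/14) = (0*8)*(-19/14) = 0*(-19/14) = 0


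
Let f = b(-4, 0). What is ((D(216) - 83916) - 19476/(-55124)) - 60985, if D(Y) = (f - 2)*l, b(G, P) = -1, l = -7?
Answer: -1996586411/13781 ≈ -1.4488e+5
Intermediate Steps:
f = -1
D(Y) = 21 (D(Y) = (-1 - 2)*(-7) = -3*(-7) = 21)
((D(216) - 83916) - 19476/(-55124)) - 60985 = ((21 - 83916) - 19476/(-55124)) - 60985 = (-83895 - 19476*(-1/55124)) - 60985 = (-83895 + 4869/13781) - 60985 = -1156152126/13781 - 60985 = -1996586411/13781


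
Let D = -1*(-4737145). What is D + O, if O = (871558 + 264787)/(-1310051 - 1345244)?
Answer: 2515703259286/531059 ≈ 4.7371e+6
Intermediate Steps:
O = -227269/531059 (O = 1136345/(-2655295) = 1136345*(-1/2655295) = -227269/531059 ≈ -0.42795)
D = 4737145
D + O = 4737145 - 227269/531059 = 2515703259286/531059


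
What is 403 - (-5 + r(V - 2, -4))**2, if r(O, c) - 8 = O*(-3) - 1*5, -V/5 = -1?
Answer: 282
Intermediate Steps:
V = 5 (V = -5*(-1) = 5)
r(O, c) = 3 - 3*O (r(O, c) = 8 + (O*(-3) - 1*5) = 8 + (-3*O - 5) = 8 + (-5 - 3*O) = 3 - 3*O)
403 - (-5 + r(V - 2, -4))**2 = 403 - (-5 + (3 - 3*(5 - 2)))**2 = 403 - (-5 + (3 - 3*3))**2 = 403 - (-5 + (3 - 9))**2 = 403 - (-5 - 6)**2 = 403 - 1*(-11)**2 = 403 - 1*121 = 403 - 121 = 282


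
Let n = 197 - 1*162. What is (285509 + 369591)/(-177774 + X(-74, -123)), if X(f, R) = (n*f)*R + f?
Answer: 327550/70361 ≈ 4.6553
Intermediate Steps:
n = 35 (n = 197 - 162 = 35)
X(f, R) = f + 35*R*f (X(f, R) = (35*f)*R + f = 35*R*f + f = f + 35*R*f)
(285509 + 369591)/(-177774 + X(-74, -123)) = (285509 + 369591)/(-177774 - 74*(1 + 35*(-123))) = 655100/(-177774 - 74*(1 - 4305)) = 655100/(-177774 - 74*(-4304)) = 655100/(-177774 + 318496) = 655100/140722 = 655100*(1/140722) = 327550/70361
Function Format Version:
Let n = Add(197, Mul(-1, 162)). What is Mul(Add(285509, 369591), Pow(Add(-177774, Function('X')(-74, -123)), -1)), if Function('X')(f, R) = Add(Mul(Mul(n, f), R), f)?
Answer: Rational(327550, 70361) ≈ 4.6553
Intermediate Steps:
n = 35 (n = Add(197, -162) = 35)
Function('X')(f, R) = Add(f, Mul(35, R, f)) (Function('X')(f, R) = Add(Mul(Mul(35, f), R), f) = Add(Mul(35, R, f), f) = Add(f, Mul(35, R, f)))
Mul(Add(285509, 369591), Pow(Add(-177774, Function('X')(-74, -123)), -1)) = Mul(Add(285509, 369591), Pow(Add(-177774, Mul(-74, Add(1, Mul(35, -123)))), -1)) = Mul(655100, Pow(Add(-177774, Mul(-74, Add(1, -4305))), -1)) = Mul(655100, Pow(Add(-177774, Mul(-74, -4304)), -1)) = Mul(655100, Pow(Add(-177774, 318496), -1)) = Mul(655100, Pow(140722, -1)) = Mul(655100, Rational(1, 140722)) = Rational(327550, 70361)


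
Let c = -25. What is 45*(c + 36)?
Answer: 495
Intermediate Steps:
45*(c + 36) = 45*(-25 + 36) = 45*11 = 495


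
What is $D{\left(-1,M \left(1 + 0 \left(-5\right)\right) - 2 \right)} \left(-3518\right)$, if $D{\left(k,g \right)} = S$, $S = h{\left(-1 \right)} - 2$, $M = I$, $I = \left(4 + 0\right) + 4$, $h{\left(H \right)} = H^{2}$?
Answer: $3518$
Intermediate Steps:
$I = 8$ ($I = 4 + 4 = 8$)
$M = 8$
$S = -1$ ($S = \left(-1\right)^{2} - 2 = 1 - 2 = -1$)
$D{\left(k,g \right)} = -1$
$D{\left(-1,M \left(1 + 0 \left(-5\right)\right) - 2 \right)} \left(-3518\right) = \left(-1\right) \left(-3518\right) = 3518$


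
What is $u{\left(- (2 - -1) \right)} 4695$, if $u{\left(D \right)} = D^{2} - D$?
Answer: $56340$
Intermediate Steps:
$u{\left(- (2 - -1) \right)} 4695 = - (2 - -1) \left(-1 - \left(2 - -1\right)\right) 4695 = - (2 + \left(-3 + 4\right)) \left(-1 - \left(2 + \left(-3 + 4\right)\right)\right) 4695 = - (2 + 1) \left(-1 - \left(2 + 1\right)\right) 4695 = \left(-1\right) 3 \left(-1 - 3\right) 4695 = - 3 \left(-1 - 3\right) 4695 = \left(-3\right) \left(-4\right) 4695 = 12 \cdot 4695 = 56340$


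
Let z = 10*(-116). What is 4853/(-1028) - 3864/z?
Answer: -207161/149060 ≈ -1.3898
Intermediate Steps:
z = -1160
4853/(-1028) - 3864/z = 4853/(-1028) - 3864/(-1160) = 4853*(-1/1028) - 3864*(-1/1160) = -4853/1028 + 483/145 = -207161/149060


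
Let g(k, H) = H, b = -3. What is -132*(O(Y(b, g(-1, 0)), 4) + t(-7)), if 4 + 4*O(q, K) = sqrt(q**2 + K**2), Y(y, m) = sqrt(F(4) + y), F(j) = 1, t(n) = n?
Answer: 1056 - 33*sqrt(14) ≈ 932.53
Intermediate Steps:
Y(y, m) = sqrt(1 + y)
O(q, K) = -1 + sqrt(K**2 + q**2)/4 (O(q, K) = -1 + sqrt(q**2 + K**2)/4 = -1 + sqrt(K**2 + q**2)/4)
-132*(O(Y(b, g(-1, 0)), 4) + t(-7)) = -132*((-1 + sqrt(4**2 + (sqrt(1 - 3))**2)/4) - 7) = -132*((-1 + sqrt(16 + (sqrt(-2))**2)/4) - 7) = -132*((-1 + sqrt(16 + (I*sqrt(2))**2)/4) - 7) = -132*((-1 + sqrt(16 - 2)/4) - 7) = -132*((-1 + sqrt(14)/4) - 7) = -132*(-8 + sqrt(14)/4) = 1056 - 33*sqrt(14)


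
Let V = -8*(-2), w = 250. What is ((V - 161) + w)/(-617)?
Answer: -105/617 ≈ -0.17018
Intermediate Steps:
V = 16
((V - 161) + w)/(-617) = ((16 - 161) + 250)/(-617) = (-145 + 250)*(-1/617) = 105*(-1/617) = -105/617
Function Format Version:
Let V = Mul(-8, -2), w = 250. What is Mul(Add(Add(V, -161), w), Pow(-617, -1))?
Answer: Rational(-105, 617) ≈ -0.17018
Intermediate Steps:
V = 16
Mul(Add(Add(V, -161), w), Pow(-617, -1)) = Mul(Add(Add(16, -161), 250), Pow(-617, -1)) = Mul(Add(-145, 250), Rational(-1, 617)) = Mul(105, Rational(-1, 617)) = Rational(-105, 617)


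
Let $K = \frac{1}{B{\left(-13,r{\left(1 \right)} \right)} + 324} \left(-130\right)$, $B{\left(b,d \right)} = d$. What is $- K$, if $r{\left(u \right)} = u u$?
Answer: $\frac{2}{5} \approx 0.4$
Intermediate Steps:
$r{\left(u \right)} = u^{2}$
$K = - \frac{2}{5}$ ($K = \frac{1}{1^{2} + 324} \left(-130\right) = \frac{1}{1 + 324} \left(-130\right) = \frac{1}{325} \left(-130\right) = - \frac{2}{5} \approx -0.4$)
$- K = \left(-1\right) \left(- \frac{2}{5}\right) = \frac{2}{5}$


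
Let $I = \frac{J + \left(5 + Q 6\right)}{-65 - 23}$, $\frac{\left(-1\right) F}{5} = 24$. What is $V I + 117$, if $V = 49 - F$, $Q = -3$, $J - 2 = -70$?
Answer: $\frac{23985}{88} \approx 272.56$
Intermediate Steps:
$F = -120$ ($F = \left(-5\right) 24 = -120$)
$J = -68$ ($J = 2 - 70 = -68$)
$I = \frac{81}{88}$ ($I = \frac{-68 + \left(5 - 18\right)}{-65 - 23} = \frac{-68 + \left(5 - 18\right)}{-88} = \left(-68 - 13\right) \left(- \frac{1}{88}\right) = \left(-81\right) \left(- \frac{1}{88}\right) = \frac{81}{88} \approx 0.92045$)
$V = 169$ ($V = 49 - -120 = 49 + 120 = 169$)
$V I + 117 = 169 \cdot \frac{81}{88} + 117 = \frac{13689}{88} + 117 = \frac{23985}{88}$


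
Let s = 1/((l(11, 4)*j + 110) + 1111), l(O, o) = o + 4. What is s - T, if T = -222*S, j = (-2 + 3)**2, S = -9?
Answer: -2455541/1229 ≈ -1998.0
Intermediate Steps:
j = 1 (j = 1**2 = 1)
l(O, o) = 4 + o
T = 1998 (T = -222*(-9) = 1998)
s = 1/1229 (s = 1/(((4 + 4)*1 + 110) + 1111) = 1/((8*1 + 110) + 1111) = 1/((8 + 110) + 1111) = 1/(118 + 1111) = 1/1229 ≈ 0.00081367)
s - T = 1/1229 - 1*1998 = 1/1229 - 1998 = -2455541/1229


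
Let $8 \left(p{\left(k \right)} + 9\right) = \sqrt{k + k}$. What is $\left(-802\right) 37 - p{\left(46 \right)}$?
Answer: $-29665 - \frac{\sqrt{23}}{4} \approx -29666.0$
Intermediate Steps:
$p{\left(k \right)} = -9 + \frac{\sqrt{2} \sqrt{k}}{8}$ ($p{\left(k \right)} = -9 + \frac{\sqrt{k + k}}{8} = -9 + \frac{\sqrt{2 k}}{8} = -9 + \frac{\sqrt{2} \sqrt{k}}{8}$)
$\left(-802\right) 37 - p{\left(46 \right)} = \left(-802\right) 37 - \left(-9 + \frac{\sqrt{2} \sqrt{46}}{8}\right) = -29674 - \left(-9 + \frac{\sqrt{23}}{4}\right) = -29674 + \left(9 - \frac{\sqrt{23}}{4}\right) = -29665 - \frac{\sqrt{23}}{4}$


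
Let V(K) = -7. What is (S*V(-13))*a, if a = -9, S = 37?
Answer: 2331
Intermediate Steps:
(S*V(-13))*a = (37*(-7))*(-9) = -259*(-9) = 2331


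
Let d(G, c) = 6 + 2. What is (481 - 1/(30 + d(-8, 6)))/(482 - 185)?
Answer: 18277/11286 ≈ 1.6194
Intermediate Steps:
d(G, c) = 8
(481 - 1/(30 + d(-8, 6)))/(482 - 185) = (481 - 1/(30 + 8))/(482 - 185) = (481 - 1/38)/297 = (481 + (1/38)*(-1))*(1/297) = (481 - 1/38)*(1/297) = (18277/38)*(1/297) = 18277/11286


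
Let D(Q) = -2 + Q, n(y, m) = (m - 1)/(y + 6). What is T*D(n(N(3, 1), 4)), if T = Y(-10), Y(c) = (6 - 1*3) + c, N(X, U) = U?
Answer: 11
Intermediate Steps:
n(y, m) = (-1 + m)/(6 + y)
Y(c) = 3 + c (Y(c) = (6 - 3) + c = 3 + c)
T = -7 (T = 3 - 10 = -7)
T*D(n(N(3, 1), 4)) = -7*(-2 + (-1 + 4)/(6 + 1)) = -7*(-2 + 3/7) = -7*(-11/7) = 11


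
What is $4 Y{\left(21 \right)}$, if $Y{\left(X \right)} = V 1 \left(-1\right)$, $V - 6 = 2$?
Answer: $-32$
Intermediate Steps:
$V = 8$ ($V = 6 + 2 = 8$)
$Y{\left(X \right)} = -8$ ($Y{\left(X \right)} = 8 \cdot 1 \left(-1\right) = 8 \left(-1\right) = -8$)
$4 Y{\left(21 \right)} = 4 \left(-8\right) = -32$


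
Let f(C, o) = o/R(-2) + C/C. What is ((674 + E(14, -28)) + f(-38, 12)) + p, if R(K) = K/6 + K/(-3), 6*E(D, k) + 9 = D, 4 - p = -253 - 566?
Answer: 9209/6 ≈ 1534.8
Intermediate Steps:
p = 823 (p = 4 - (-253 - 566) = 4 - 1*(-819) = 4 + 819 = 823)
E(D, k) = -3/2 + D/6
R(K) = -K/6 (R(K) = K*(⅙) + K*(-⅓) = K/6 - K/3 = -K/6)
f(C, o) = 1 + 3*o (f(C, o) = o/((-⅙*(-2))) + C/C = o/(⅓) + 1 = o*3 + 1 = 3*o + 1 = 1 + 3*o)
((674 + E(14, -28)) + f(-38, 12)) + p = ((674 + (-3/2 + (⅙)*14)) + (1 + 3*12)) + 823 = ((674 + (-3/2 + 7/3)) + (1 + 36)) + 823 = ((674 + ⅚) + 37) + 823 = (4049/6 + 37) + 823 = 4271/6 + 823 = 9209/6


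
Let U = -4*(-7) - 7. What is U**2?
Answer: 441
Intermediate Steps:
U = 21 (U = 28 - 7 = 21)
U**2 = 21**2 = 441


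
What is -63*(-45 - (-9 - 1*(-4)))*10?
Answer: 25200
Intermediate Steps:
-63*(-45 - (-9 - 1*(-4)))*10 = -63*(-45 - (-9 + 4))*10 = -63*(-45 - 1*(-5))*10 = -63*(-45 + 5)*10 = -63*(-40)*10 = 2520*10 = 25200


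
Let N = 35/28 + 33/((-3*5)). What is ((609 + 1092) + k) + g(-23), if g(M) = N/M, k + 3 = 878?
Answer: 1184979/460 ≈ 2576.0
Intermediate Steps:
k = 875 (k = -3 + 878 = 875)
N = -19/20 (N = 35*(1/28) + 33/(-15) = 5/4 + 33*(-1/15) = 5/4 - 11/5 = -19/20 ≈ -0.95000)
g(M) = -19/(20*M)
((609 + 1092) + k) + g(-23) = ((609 + 1092) + 875) - 19/20/(-23) = (1701 + 875) - 19/20*(-1/23) = 2576 + 19/460 = 1184979/460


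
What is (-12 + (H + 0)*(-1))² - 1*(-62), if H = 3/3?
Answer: 231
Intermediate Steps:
H = 1 (H = 3*(⅓) = 1)
(-12 + (H + 0)*(-1))² - 1*(-62) = (-12 + (1 + 0)*(-1))² - 1*(-62) = (-12 + 1*(-1))² + 62 = (-12 - 1)² + 62 = (-13)² + 62 = 169 + 62 = 231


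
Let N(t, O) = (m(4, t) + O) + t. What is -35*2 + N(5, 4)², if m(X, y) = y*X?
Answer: 771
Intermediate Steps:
m(X, y) = X*y
N(t, O) = O + 5*t (N(t, O) = (4*t + O) + t = (O + 4*t) + t = O + 5*t)
-35*2 + N(5, 4)² = -35*2 + (4 + 5*5)² = -70 + (4 + 25)² = -70 + 29² = -70 + 841 = 771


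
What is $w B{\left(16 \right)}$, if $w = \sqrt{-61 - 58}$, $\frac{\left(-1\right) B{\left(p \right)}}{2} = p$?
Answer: $- 32 i \sqrt{119} \approx - 349.08 i$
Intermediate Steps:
$B{\left(p \right)} = - 2 p$
$w = i \sqrt{119}$ ($w = \sqrt{-119} = i \sqrt{119} \approx 10.909 i$)
$w B{\left(16 \right)} = i \sqrt{119} \left(\left(-2\right) 16\right) = i \sqrt{119} \left(-32\right) = - 32 i \sqrt{119}$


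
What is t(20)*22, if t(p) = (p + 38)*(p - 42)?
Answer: -28072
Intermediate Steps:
t(p) = (-42 + p)*(38 + p) (t(p) = (38 + p)*(-42 + p) = (-42 + p)*(38 + p))
t(20)*22 = (-1596 + 20**2 - 4*20)*22 = (-1596 + 400 - 80)*22 = -1276*22 = -28072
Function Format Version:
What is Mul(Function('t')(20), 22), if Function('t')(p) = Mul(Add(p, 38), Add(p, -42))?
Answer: -28072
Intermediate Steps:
Function('t')(p) = Mul(Add(-42, p), Add(38, p)) (Function('t')(p) = Mul(Add(38, p), Add(-42, p)) = Mul(Add(-42, p), Add(38, p)))
Mul(Function('t')(20), 22) = Mul(Add(-1596, Pow(20, 2), Mul(-4, 20)), 22) = Mul(Add(-1596, 400, -80), 22) = Mul(-1276, 22) = -28072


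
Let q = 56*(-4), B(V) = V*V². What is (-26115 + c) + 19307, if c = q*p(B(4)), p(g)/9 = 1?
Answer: -8824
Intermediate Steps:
B(V) = V³
p(g) = 9 (p(g) = 9*1 = 9)
q = -224
c = -2016 (c = -224*9 = -2016)
(-26115 + c) + 19307 = (-26115 - 2016) + 19307 = -28131 + 19307 = -8824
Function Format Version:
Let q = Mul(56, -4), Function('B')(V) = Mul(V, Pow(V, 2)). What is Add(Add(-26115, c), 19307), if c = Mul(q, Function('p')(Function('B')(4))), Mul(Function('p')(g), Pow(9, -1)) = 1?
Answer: -8824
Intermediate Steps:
Function('B')(V) = Pow(V, 3)
Function('p')(g) = 9 (Function('p')(g) = Mul(9, 1) = 9)
q = -224
c = -2016 (c = Mul(-224, 9) = -2016)
Add(Add(-26115, c), 19307) = Add(Add(-26115, -2016), 19307) = Add(-28131, 19307) = -8824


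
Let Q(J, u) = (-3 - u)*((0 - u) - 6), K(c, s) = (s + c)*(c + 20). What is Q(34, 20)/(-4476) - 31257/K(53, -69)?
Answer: 34801967/1306992 ≈ 26.628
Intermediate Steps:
K(c, s) = (20 + c)*(c + s) (K(c, s) = (c + s)*(20 + c) = (20 + c)*(c + s))
Q(J, u) = (-6 - u)*(-3 - u) (Q(J, u) = (-3 - u)*(-u - 6) = (-3 - u)*(-6 - u) = (-6 - u)*(-3 - u))
Q(34, 20)/(-4476) - 31257/K(53, -69) = (18 + 20² + 9*20)/(-4476) - 31257/(53² + 20*53 + 20*(-69) + 53*(-69)) = (18 + 400 + 180)*(-1/4476) - 31257/(2809 + 1060 - 1380 - 3657) = 598*(-1/4476) - 31257/(-1168) = -299/2238 - 31257*(-1/1168) = -299/2238 + 31257/1168 = 34801967/1306992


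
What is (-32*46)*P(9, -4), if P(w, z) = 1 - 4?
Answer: 4416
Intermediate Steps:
P(w, z) = -3
(-32*46)*P(9, -4) = -32*46*(-3) = -1472*(-3) = 4416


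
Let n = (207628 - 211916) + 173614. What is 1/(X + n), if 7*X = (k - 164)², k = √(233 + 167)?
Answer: 7/1206018 ≈ 5.8042e-6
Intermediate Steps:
k = 20 (k = √400 = 20)
X = 20736/7 (X = (20 - 164)²/7 = (⅐)*(-144)² = (⅐)*20736 = 20736/7 ≈ 2962.3)
n = 169326 (n = -4288 + 173614 = 169326)
1/(X + n) = 1/(20736/7 + 169326) = 1/(1206018/7) = 7/1206018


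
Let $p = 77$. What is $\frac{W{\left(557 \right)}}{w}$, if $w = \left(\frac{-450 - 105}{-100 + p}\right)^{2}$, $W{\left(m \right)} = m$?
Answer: $\frac{294653}{308025} \approx 0.95659$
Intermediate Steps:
$w = \frac{308025}{529}$ ($w = \left(\frac{-450 - 105}{-100 + 77}\right)^{2} = \left(- \frac{555}{-23}\right)^{2} = \left(\left(-555\right) \left(- \frac{1}{23}\right)\right)^{2} = \left(\frac{555}{23}\right)^{2} = \frac{308025}{529} \approx 582.28$)
$\frac{W{\left(557 \right)}}{w} = \frac{557}{\frac{308025}{529}} = 557 \cdot \frac{529}{308025} = \frac{294653}{308025}$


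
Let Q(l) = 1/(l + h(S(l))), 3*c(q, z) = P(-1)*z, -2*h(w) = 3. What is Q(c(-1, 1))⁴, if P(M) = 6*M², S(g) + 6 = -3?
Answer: 16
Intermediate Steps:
S(g) = -9 (S(g) = -6 - 3 = -9)
h(w) = -3/2 (h(w) = -½*3 = -3/2)
c(q, z) = 2*z (c(q, z) = ((6*(-1)²)*z)/3 = ((6*1)*z)/3 = (6*z)/3 = 2*z)
Q(l) = 1/(-3/2 + l) (Q(l) = 1/(l - 3/2) = 1/(-3/2 + l))
Q(c(-1, 1))⁴ = (2/(-3 + 2*(2*1)))⁴ = (2/(-3 + 2*2))⁴ = (2/(-3 + 4))⁴ = (2/1)⁴ = (2*1)⁴ = 2⁴ = 16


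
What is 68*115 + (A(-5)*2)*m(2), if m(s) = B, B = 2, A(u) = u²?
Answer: 7920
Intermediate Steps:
m(s) = 2
68*115 + (A(-5)*2)*m(2) = 68*115 + ((-5)²*2)*2 = 7820 + (25*2)*2 = 7820 + 50*2 = 7820 + 100 = 7920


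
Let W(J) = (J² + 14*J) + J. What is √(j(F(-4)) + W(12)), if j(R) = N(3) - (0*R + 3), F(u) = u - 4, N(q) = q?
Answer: 18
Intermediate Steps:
F(u) = -4 + u
W(J) = J² + 15*J
j(R) = 0 (j(R) = 3 - (0*R + 3) = 3 - (0 + 3) = 3 - 1*3 = 3 - 3 = 0)
√(j(F(-4)) + W(12)) = √(0 + 12*(15 + 12)) = √(0 + 12*27) = √(0 + 324) = √324 = 18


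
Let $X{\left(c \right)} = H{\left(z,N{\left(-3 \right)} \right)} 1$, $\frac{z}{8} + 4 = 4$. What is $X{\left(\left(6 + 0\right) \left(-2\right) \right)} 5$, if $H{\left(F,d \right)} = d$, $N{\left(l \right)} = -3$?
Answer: $-15$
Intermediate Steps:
$z = 0$ ($z = -32 + 8 \cdot 4 = -32 + 32 = 0$)
$X{\left(c \right)} = -3$ ($X{\left(c \right)} = \left(-3\right) 1 = -3$)
$X{\left(\left(6 + 0\right) \left(-2\right) \right)} 5 = \left(-3\right) 5 = -15$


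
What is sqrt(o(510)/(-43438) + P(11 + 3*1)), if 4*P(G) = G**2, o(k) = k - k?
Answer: 7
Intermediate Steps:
o(k) = 0
P(G) = G**2/4
sqrt(o(510)/(-43438) + P(11 + 3*1)) = sqrt(0/(-43438) + (11 + 3*1)**2/4) = sqrt(0*(-1/43438) + (11 + 3)**2/4) = sqrt(0 + (1/4)*14**2) = sqrt(0 + (1/4)*196) = sqrt(0 + 49) = sqrt(49) = 7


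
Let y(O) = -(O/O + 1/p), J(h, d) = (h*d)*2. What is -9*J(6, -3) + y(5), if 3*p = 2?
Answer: 643/2 ≈ 321.50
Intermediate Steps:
p = ⅔ (p = (⅓)*2 = ⅔ ≈ 0.66667)
J(h, d) = 2*d*h (J(h, d) = (d*h)*2 = 2*d*h)
y(O) = -5/2 (y(O) = -(O/O + 1/(⅔)) = -(1 + 1*(3/2)) = -(1 + 3/2) = -1*5/2 = -5/2)
-9*J(6, -3) + y(5) = -18*(-3)*6 - 5/2 = -9*(-36) - 5/2 = 324 - 5/2 = 643/2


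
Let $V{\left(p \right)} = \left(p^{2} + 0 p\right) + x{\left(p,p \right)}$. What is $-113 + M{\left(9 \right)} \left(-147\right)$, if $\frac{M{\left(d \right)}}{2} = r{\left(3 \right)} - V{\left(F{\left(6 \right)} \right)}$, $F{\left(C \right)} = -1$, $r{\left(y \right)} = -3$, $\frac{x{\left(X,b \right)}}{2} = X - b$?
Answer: $1063$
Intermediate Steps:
$x{\left(X,b \right)} = - 2 b + 2 X$ ($x{\left(X,b \right)} = 2 \left(X - b\right) = - 2 b + 2 X$)
$V{\left(p \right)} = p^{2}$ ($V{\left(p \right)} = \left(p^{2} + 0 p\right) + \left(- 2 p + 2 p\right) = \left(p^{2} + 0\right) + 0 = p^{2} + 0 = p^{2}$)
$M{\left(d \right)} = -8$ ($M{\left(d \right)} = 2 \left(-3 - \left(-1\right)^{2}\right) = 2 \left(-3 - 1\right) = 2 \left(-4\right) = -8$)
$-113 + M{\left(9 \right)} \left(-147\right) = -113 - -1176 = -113 + 1176 = 1063$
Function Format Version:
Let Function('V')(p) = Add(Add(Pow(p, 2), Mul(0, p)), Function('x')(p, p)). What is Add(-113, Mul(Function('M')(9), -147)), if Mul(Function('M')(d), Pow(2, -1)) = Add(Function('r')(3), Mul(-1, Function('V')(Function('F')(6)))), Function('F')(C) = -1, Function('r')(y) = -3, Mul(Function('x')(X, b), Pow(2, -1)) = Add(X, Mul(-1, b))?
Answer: 1063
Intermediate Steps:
Function('x')(X, b) = Add(Mul(-2, b), Mul(2, X)) (Function('x')(X, b) = Mul(2, Add(X, Mul(-1, b))) = Add(Mul(-2, b), Mul(2, X)))
Function('V')(p) = Pow(p, 2) (Function('V')(p) = Add(Add(Pow(p, 2), Mul(0, p)), Add(Mul(-2, p), Mul(2, p))) = Add(Add(Pow(p, 2), 0), 0) = Add(Pow(p, 2), 0) = Pow(p, 2))
Function('M')(d) = -8 (Function('M')(d) = Mul(2, Add(-3, Mul(-1, Pow(-1, 2)))) = Mul(2, Add(-3, Mul(-1, 1))) = Mul(2, Add(-3, -1)) = Mul(2, -4) = -8)
Add(-113, Mul(Function('M')(9), -147)) = Add(-113, Mul(-8, -147)) = Add(-113, 1176) = 1063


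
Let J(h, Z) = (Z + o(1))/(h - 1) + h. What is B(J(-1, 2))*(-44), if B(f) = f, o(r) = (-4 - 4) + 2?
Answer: -44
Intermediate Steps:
o(r) = -6 (o(r) = -8 + 2 = -6)
J(h, Z) = h + (-6 + Z)/(-1 + h) (J(h, Z) = (Z - 6)/(h - 1) + h = (-6 + Z)/(-1 + h) + h = h + (-6 + Z)/(-1 + h))
B(J(-1, 2))*(-44) = ((-6 + 2 + (-1)**2 - 1*(-1))/(-1 - 1))*(-44) = ((-6 + 2 + 1 + 1)/(-2))*(-44) = -1/2*(-2)*(-44) = 1*(-44) = -44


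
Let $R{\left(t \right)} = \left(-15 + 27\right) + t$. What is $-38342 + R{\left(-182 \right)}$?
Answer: $-38512$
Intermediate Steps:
$R{\left(t \right)} = 12 + t$
$-38342 + R{\left(-182 \right)} = -38342 + \left(12 - 182\right) = -38342 - 170 = -38512$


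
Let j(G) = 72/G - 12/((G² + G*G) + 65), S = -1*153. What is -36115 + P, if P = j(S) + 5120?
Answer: -24703731213/797011 ≈ -30995.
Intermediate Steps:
S = -153
j(G) = -12/(65 + 2*G²) + 72/G (j(G) = 72/G - 12/((G² + G²) + 65) = 72/G - 12/(2*G² + 65) = 72/G - 12/(65 + 2*G²) = -12/(65 + 2*G²) + 72/G)
P = 4080321052/797011 (P = 12*(390 - 1*(-153) + 12*(-153)²)/(-153*(65 + 2*(-153)²)) + 5120 = 12*(-1/153)*(390 + 153 + 12*23409)/(65 + 2*23409) + 5120 = 12*(-1/153)*(390 + 153 + 280908)/(65 + 46818) + 5120 = 12*(-1/153)*281451/46883 + 5120 = 12*(-1/153)*(1/46883)*281451 + 5120 = -375268/797011 + 5120 = 4080321052/797011 ≈ 5119.5)
-36115 + P = -36115 + 4080321052/797011 = -24703731213/797011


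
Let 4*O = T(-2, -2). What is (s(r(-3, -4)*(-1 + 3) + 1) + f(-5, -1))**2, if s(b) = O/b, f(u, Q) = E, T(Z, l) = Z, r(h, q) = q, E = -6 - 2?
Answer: 12321/196 ≈ 62.862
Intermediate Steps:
E = -8
f(u, Q) = -8
O = -1/2 (O = (1/4)*(-2) = -1/2 ≈ -0.50000)
s(b) = -1/(2*b)
(s(r(-3, -4)*(-1 + 3) + 1) + f(-5, -1))**2 = (-1/(2*(-4*(-1 + 3) + 1)) - 8)**2 = (-1/(2*(-4*2 + 1)) - 8)**2 = (-1/(2*(-8 + 1)) - 8)**2 = (-1/2/(-7) - 8)**2 = (-1/2*(-1/7) - 8)**2 = (1/14 - 8)**2 = (-111/14)**2 = 12321/196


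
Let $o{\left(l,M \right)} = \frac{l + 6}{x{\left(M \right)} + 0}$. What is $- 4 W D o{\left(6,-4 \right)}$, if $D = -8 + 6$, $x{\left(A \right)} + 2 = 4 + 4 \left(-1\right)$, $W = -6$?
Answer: $288$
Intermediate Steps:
$x{\left(A \right)} = -2$ ($x{\left(A \right)} = -2 + \left(4 + 4 \left(-1\right)\right) = -2 + \left(4 - 4\right) = -2 + 0 = -2$)
$D = -2$
$o{\left(l,M \right)} = -3 - \frac{l}{2}$ ($o{\left(l,M \right)} = \frac{l + 6}{-2 + 0} = \frac{6 + l}{-2} = \left(6 + l\right) \left(- \frac{1}{2}\right) = -3 - \frac{l}{2}$)
$- 4 W D o{\left(6,-4 \right)} = \left(-4\right) \left(-6\right) \left(-2\right) \left(-3 - 3\right) = 24 \left(-2\right) \left(-3 - 3\right) = \left(-48\right) \left(-6\right) = 288$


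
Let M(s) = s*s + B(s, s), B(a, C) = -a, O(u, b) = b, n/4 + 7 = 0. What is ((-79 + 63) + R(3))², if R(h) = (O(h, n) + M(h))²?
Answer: 219024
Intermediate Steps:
n = -28 (n = -28 + 4*0 = -28 + 0 = -28)
M(s) = s² - s (M(s) = s*s - s = s² - s)
R(h) = (-28 + h*(-1 + h))²
((-79 + 63) + R(3))² = ((-79 + 63) + (28 + 3 - 1*3²)²)² = (-16 + (28 + 3 - 1*9)²)² = (-16 + (28 + 3 - 9)²)² = (-16 + 22²)² = (-16 + 484)² = 468² = 219024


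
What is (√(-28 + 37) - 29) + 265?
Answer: 239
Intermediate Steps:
(√(-28 + 37) - 29) + 265 = (√9 - 29) + 265 = (3 - 29) + 265 = -26 + 265 = 239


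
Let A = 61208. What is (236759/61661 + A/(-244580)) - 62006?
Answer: -33395046124091/538608835 ≈ -62002.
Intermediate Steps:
(236759/61661 + A/(-244580)) - 62006 = (236759/61661 + 61208/(-244580)) - 62006 = (236759*(1/61661) + 61208*(-1/244580)) - 62006 = (236759/61661 - 2186/8735) - 62006 = 1933298919/538608835 - 62006 = -33395046124091/538608835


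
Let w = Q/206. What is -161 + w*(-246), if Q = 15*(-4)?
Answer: -9203/103 ≈ -89.349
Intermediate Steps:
Q = -60
w = -30/103 (w = -60/206 = -60*1/206 = -30/103 ≈ -0.29126)
-161 + w*(-246) = -161 - 30/103*(-246) = -161 + 7380/103 = -9203/103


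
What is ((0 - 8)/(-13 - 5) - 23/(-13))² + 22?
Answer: 368239/13689 ≈ 26.900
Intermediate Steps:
((0 - 8)/(-13 - 5) - 23/(-13))² + 22 = (-8/(-18) - 23*(-1/13))² + 22 = (-8*(-1/18) + 23/13)² + 22 = (4/9 + 23/13)² + 22 = (259/117)² + 22 = 67081/13689 + 22 = 368239/13689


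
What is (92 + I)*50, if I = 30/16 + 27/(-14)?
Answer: 128725/28 ≈ 4597.3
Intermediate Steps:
I = -3/56 (I = 30*(1/16) + 27*(-1/14) = 15/8 - 27/14 = -3/56 ≈ -0.053571)
(92 + I)*50 = (92 - 3/56)*50 = (5149/56)*50 = 128725/28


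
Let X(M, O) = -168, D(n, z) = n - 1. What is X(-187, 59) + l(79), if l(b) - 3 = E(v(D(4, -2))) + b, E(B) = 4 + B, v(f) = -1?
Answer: -83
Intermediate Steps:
D(n, z) = -1 + n
l(b) = 6 + b (l(b) = 3 + ((4 - 1) + b) = 3 + (3 + b) = 6 + b)
X(-187, 59) + l(79) = -168 + (6 + 79) = -168 + 85 = -83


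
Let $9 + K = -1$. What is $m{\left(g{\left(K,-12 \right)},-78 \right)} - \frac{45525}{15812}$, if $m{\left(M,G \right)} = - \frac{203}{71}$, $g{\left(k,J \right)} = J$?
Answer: $- \frac{6442111}{1122652} \approx -5.7383$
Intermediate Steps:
$K = -10$ ($K = -9 - 1 = -10$)
$m{\left(M,G \right)} = - \frac{203}{71}$ ($m{\left(M,G \right)} = \left(-203\right) \frac{1}{71} = - \frac{203}{71}$)
$m{\left(g{\left(K,-12 \right)},-78 \right)} - \frac{45525}{15812} = - \frac{203}{71} - \frac{45525}{15812} = - \frac{6442111}{1122652}$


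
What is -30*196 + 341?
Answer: -5539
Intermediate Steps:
-30*196 + 341 = -5880 + 341 = -5539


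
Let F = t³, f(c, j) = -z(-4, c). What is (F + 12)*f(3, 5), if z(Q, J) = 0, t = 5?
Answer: 0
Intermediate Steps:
f(c, j) = 0 (f(c, j) = -1*0 = 0)
F = 125 (F = 5³ = 125)
(F + 12)*f(3, 5) = (125 + 12)*0 = 137*0 = 0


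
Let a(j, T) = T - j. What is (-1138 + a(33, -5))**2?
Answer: 1382976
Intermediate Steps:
(-1138 + a(33, -5))**2 = (-1138 + (-5 - 1*33))**2 = (-1138 + (-5 - 33))**2 = (-1138 - 38)**2 = (-1176)**2 = 1382976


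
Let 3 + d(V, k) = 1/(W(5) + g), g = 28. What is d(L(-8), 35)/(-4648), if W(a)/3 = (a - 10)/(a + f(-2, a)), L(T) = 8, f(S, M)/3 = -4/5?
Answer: 61/95948 ≈ 0.00063576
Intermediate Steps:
f(S, M) = -12/5 (f(S, M) = 3*(-4/5) = -12/5)
W(a) = 3*(-10 + a)/(-12/5 + a) (W(a) = 3*((a - 10)/(a - 12/5)) = 3*((-10 + a)/(-12/5 + a)) = 3*(-10 + a)/(-12/5 + a))
d(V, k) = -854/289 (d(V, k) = -3 + 1/(15*(-10 + 5)/(-12 + 5*5) + 28) = -3 + 1/(15*(-5)/(-12 + 25) + 28) = -3 + 1/(15*(-5)/13 + 28) = -3 + 1/(15*(1/13)*(-5) + 28) = -3 + 1/(-75/13 + 28) = -3 + 1/(289/13) = -3 + 13/289 = -854/289)
d(L(-8), 35)/(-4648) = -854/289/(-4648) = -854/289*(-1/4648) = 61/95948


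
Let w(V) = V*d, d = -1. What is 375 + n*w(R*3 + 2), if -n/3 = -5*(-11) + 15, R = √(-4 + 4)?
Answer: 795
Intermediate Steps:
R = 0 (R = √0 = 0)
w(V) = -V (w(V) = V*(-1) = -V)
n = -210 (n = -3*(-5*(-11) + 15) = -3*(55 + 15) = -3*70 = -210)
375 + n*w(R*3 + 2) = 375 - (-210)*(0*3 + 2) = 375 - (-210)*(0 + 2) = 375 - (-210)*2 = 375 - 210*(-2) = 375 + 420 = 795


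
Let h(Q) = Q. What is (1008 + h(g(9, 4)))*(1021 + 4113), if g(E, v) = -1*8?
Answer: 5134000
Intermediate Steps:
g(E, v) = -8
(1008 + h(g(9, 4)))*(1021 + 4113) = (1008 - 8)*(1021 + 4113) = 1000*5134 = 5134000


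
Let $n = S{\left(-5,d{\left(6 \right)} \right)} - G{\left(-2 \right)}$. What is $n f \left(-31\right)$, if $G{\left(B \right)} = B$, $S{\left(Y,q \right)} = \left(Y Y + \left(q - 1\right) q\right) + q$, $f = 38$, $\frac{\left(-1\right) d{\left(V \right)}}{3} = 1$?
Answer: $-42408$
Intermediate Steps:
$d{\left(V \right)} = -3$ ($d{\left(V \right)} = \left(-3\right) 1 = -3$)
$S{\left(Y,q \right)} = q + Y^{2} + q \left(-1 + q\right)$ ($S{\left(Y,q \right)} = \left(Y^{2} + \left(-1 + q\right) q\right) + q = \left(Y^{2} + q \left(-1 + q\right)\right) + q = q + Y^{2} + q \left(-1 + q\right)$)
$n = 36$ ($n = \left(\left(-5\right)^{2} + \left(-3\right)^{2}\right) - -2 = \left(25 + 9\right) + 2 = 34 + 2 = 36$)
$n f \left(-31\right) = 36 \cdot 38 \left(-31\right) = 1368 \left(-31\right) = -42408$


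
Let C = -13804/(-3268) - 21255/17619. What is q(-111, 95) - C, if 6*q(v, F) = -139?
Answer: -753831167/28789446 ≈ -26.184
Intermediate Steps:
q(v, F) = -139/6 (q(v, F) = (⅙)*(-139) = -139/6)
C = 14479278/4798241 (C = -13804*(-1/3268) - 21255*1/17619 = 3451/817 - 7085/5873 = 14479278/4798241 ≈ 3.0176)
q(-111, 95) - C = -139/6 - 1*14479278/4798241 = -139/6 - 14479278/4798241 = -753831167/28789446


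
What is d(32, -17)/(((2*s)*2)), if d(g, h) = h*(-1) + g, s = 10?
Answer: 49/40 ≈ 1.2250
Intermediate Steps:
d(g, h) = g - h (d(g, h) = -h + g = g - h)
d(32, -17)/(((2*s)*2)) = (32 - 1*(-17))/(((2*10)*2)) = (32 + 17)/((20*2)) = 49/40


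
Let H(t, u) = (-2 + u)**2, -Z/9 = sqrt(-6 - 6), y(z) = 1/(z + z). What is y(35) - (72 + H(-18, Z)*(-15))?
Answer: -1021439/70 + 1080*I*sqrt(3) ≈ -14592.0 + 1870.6*I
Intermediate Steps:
y(z) = 1/(2*z)
Z = -18*I*sqrt(3) (Z = -9*sqrt(-6 - 6) = -18*I*sqrt(3) ≈ -31.177*I)
y(35) - (72 + H(-18, Z)*(-15)) = (1/2)/35 - (72 + (-2 - 18*I*sqrt(3))**2*(-15)) = (1/2)*(1/35) - (72 - 15*(-2 - 18*I*sqrt(3))**2) = 1/70 + (-72 + 15*(-2 - 18*I*sqrt(3))**2) = -5039/70 + 15*(-2 - 18*I*sqrt(3))**2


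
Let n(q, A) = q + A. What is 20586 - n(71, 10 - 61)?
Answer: 20566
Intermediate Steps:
n(q, A) = A + q
20586 - n(71, 10 - 61) = 20586 - ((10 - 61) + 71) = 20586 - (-51 + 71) = 20586 - 1*20 = 20586 - 20 = 20566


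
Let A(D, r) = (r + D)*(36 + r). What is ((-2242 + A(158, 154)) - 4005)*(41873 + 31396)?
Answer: 3885674877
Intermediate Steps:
A(D, r) = (36 + r)*(D + r) (A(D, r) = (D + r)*(36 + r) = (36 + r)*(D + r))
((-2242 + A(158, 154)) - 4005)*(41873 + 31396) = ((-2242 + (154**2 + 36*158 + 36*154 + 158*154)) - 4005)*(41873 + 31396) = ((-2242 + (23716 + 5688 + 5544 + 24332)) - 4005)*73269 = ((-2242 + 59280) - 4005)*73269 = (57038 - 4005)*73269 = 53033*73269 = 3885674877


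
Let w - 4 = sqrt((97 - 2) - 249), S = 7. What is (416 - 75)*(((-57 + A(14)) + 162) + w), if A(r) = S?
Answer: 39556 + 341*I*sqrt(154) ≈ 39556.0 + 4231.7*I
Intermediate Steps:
w = 4 + I*sqrt(154) (w = 4 + sqrt((97 - 2) - 249) = 4 + sqrt(95 - 249) = 4 + sqrt(-154) = 4 + I*sqrt(154) ≈ 4.0 + 12.41*I)
A(r) = 7
(416 - 75)*(((-57 + A(14)) + 162) + w) = (416 - 75)*(((-57 + 7) + 162) + (4 + I*sqrt(154))) = 341*((-50 + 162) + (4 + I*sqrt(154))) = 341*(112 + (4 + I*sqrt(154))) = 341*(116 + I*sqrt(154)) = 39556 + 341*I*sqrt(154)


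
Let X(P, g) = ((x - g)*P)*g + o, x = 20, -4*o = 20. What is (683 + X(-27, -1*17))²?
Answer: 311910921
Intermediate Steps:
o = -5 (o = -¼*20 = -5)
X(P, g) = -5 + P*g*(20 - g) (X(P, g) = ((20 - g)*P)*g - 5 = (P*(20 - g))*g - 5 = P*g*(20 - g) - 5 = -5 + P*g*(20 - g))
(683 + X(-27, -1*17))² = (683 + (-5 - 1*(-27)*(-1*17)² + 20*(-27)*(-1*17)))² = (683 + (-5 - 1*(-27)*(-17)² + 20*(-27)*(-17)))² = (683 + (-5 - 1*(-27)*289 + 9180))² = (683 + (-5 + 7803 + 9180))² = (683 + 16978)² = 17661² = 311910921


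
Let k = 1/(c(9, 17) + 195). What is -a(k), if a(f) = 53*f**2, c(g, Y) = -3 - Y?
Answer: -53/30625 ≈ -0.0017306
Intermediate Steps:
k = 1/175 (k = 1/((-3 - 1*17) + 195) = 1/((-3 - 17) + 195) = 1/(-20 + 195) = 1/175 ≈ 0.0057143)
-a(k) = -53*(1/175)**2 = -53/30625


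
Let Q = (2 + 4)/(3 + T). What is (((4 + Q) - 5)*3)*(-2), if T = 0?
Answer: -6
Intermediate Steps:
Q = 2 (Q = (2 + 4)/(3 + 0) = 6/3 = 6*(⅓) = 2)
(((4 + Q) - 5)*3)*(-2) = (((4 + 2) - 5)*3)*(-2) = ((6 - 5)*3)*(-2) = (1*3)*(-2) = 3*(-2) = -6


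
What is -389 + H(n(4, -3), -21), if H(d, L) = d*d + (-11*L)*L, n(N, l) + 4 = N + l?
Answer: -5231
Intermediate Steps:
n(N, l) = -4 + N + l (n(N, l) = -4 + (N + l) = -4 + N + l)
H(d, L) = d² - 11*L²
-389 + H(n(4, -3), -21) = -389 + ((-4 + 4 - 3)² - 11*(-21)²) = -389 + ((-3)² - 11*441) = -389 + (9 - 4851) = -389 - 4842 = -5231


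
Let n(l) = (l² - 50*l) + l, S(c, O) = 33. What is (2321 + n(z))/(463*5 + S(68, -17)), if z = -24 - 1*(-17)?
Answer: 2713/2348 ≈ 1.1555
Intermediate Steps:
z = -7 (z = -24 + 17 = -7)
n(l) = l² - 49*l
(2321 + n(z))/(463*5 + S(68, -17)) = (2321 - 7*(-49 - 7))/(463*5 + 33) = (2321 - 7*(-56))/(2315 + 33) = (2321 + 392)/2348 = 2713*(1/2348) = 2713/2348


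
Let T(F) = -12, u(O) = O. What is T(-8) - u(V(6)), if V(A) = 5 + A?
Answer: -23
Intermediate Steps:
T(-8) - u(V(6)) = -12 - (5 + 6) = -12 - 1*11 = -12 - 11 = -23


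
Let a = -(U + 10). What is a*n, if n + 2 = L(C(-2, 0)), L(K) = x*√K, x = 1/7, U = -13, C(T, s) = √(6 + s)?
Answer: -6 + 3*6^(¼)/7 ≈ -5.3292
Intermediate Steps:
x = ⅐ ≈ 0.14286
L(K) = √K/7
n = -2 + 6^(¼)/7 (n = -2 + √(√(6 + 0))/7 = -2 + √(√6)/7 = -2 + 6^(¼)/7 ≈ -1.7764)
a = 3 (a = -(-13 + 10) = -1*(-3) = 3)
a*n = 3*(-2 + 6^(¼)/7) = -6 + 3*6^(¼)/7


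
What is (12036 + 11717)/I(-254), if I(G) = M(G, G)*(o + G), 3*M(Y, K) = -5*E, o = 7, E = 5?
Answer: 71259/6175 ≈ 11.540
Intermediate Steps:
M(Y, K) = -25/3 (M(Y, K) = (-5*5)/3 = (⅓)*(-25) = -25/3)
I(G) = -175/3 - 25*G/3 (I(G) = -25*(7 + G)/3 = -175/3 - 25*G/3)
(12036 + 11717)/I(-254) = (12036 + 11717)/(-175/3 - 25/3*(-254)) = 23753/(-175/3 + 6350/3) = 23753/(6175/3) = 23753*(3/6175) = 71259/6175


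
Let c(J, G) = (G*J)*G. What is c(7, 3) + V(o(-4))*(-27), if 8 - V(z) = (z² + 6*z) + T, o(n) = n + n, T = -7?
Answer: 90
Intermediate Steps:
o(n) = 2*n
c(J, G) = J*G²
V(z) = 15 - z² - 6*z (V(z) = 8 - ((z² + 6*z) - 7) = 8 - (-7 + z² + 6*z) = 8 + (7 - z² - 6*z) = 15 - z² - 6*z)
c(7, 3) + V(o(-4))*(-27) = 7*3² + (15 - (2*(-4))² - 12*(-4))*(-27) = 7*9 + (15 - 1*(-8)² - 6*(-8))*(-27) = 63 + (15 - 1*64 + 48)*(-27) = 63 + (15 - 64 + 48)*(-27) = 63 - 1*(-27) = 63 + 27 = 90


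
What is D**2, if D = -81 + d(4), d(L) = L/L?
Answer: 6400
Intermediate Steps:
d(L) = 1
D = -80 (D = -81 + 1 = -80)
D**2 = (-80)**2 = 6400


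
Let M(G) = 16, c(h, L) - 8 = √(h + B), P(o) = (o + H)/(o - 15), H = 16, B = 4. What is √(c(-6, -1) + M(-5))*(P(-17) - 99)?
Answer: -3167*√(24 + I*√2)/32 ≈ -485.06 - 14.279*I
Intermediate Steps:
P(o) = (16 + o)/(-15 + o) (P(o) = (o + 16)/(o - 15) = (16 + o)/(-15 + o))
c(h, L) = 8 + √(4 + h) (c(h, L) = 8 + √(h + 4) = 8 + √(4 + h))
√(c(-6, -1) + M(-5))*(P(-17) - 99) = √((8 + √(4 - 6)) + 16)*((16 - 17)/(-15 - 17) - 99) = √((8 + √(-2)) + 16)*(-1/(-32) - 99) = √((8 + I*√2) + 16)*(-1/32*(-1) - 99) = √(24 + I*√2)*(1/32 - 99) = √(24 + I*√2)*(-3167/32) = -3167*√(24 + I*√2)/32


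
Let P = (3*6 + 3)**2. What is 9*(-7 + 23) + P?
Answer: 585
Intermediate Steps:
P = 441 (P = (18 + 3)**2 = 21**2 = 441)
9*(-7 + 23) + P = 9*(-7 + 23) + 441 = 9*16 + 441 = 144 + 441 = 585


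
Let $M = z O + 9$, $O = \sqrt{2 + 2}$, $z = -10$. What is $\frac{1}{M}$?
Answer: $- \frac{1}{11} \approx -0.090909$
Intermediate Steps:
$O = 2$ ($O = \sqrt{4} = 2$)
$M = -11$ ($M = \left(-10\right) 2 + 9 = -20 + 9 = -11$)
$\frac{1}{M} = \frac{1}{-11} = - \frac{1}{11}$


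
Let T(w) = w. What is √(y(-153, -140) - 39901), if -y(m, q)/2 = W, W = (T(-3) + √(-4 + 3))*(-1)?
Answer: √(-39907 + 2*I) ≈ 0.005 + 199.77*I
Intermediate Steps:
W = 3 - I (W = (-3 + √(-4 + 3))*(-1) = (-3 + √(-1))*(-1) = (-3 + I)*(-1) = 3 - I ≈ 3.0 - 1.0*I)
y(m, q) = -6 + 2*I (y(m, q) = -2*(3 - I) = -6 + 2*I)
√(y(-153, -140) - 39901) = √((-6 + 2*I) - 39901) = √(-39907 + 2*I)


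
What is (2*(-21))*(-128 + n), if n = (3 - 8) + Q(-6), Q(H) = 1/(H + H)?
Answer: 11179/2 ≈ 5589.5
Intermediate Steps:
Q(H) = 1/(2*H)
n = -61/12 (n = (3 - 8) + (½)/(-6) = -5 + (½)*(-⅙) = -5 - 1/12 = -61/12 ≈ -5.0833)
(2*(-21))*(-128 + n) = (2*(-21))*(-128 - 61/12) = -42*(-1597/12) = 11179/2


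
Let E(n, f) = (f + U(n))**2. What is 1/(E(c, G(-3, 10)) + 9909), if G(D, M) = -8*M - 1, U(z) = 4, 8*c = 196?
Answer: 1/15838 ≈ 6.3139e-5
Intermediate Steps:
c = 49/2 (c = (1/8)*196 = 49/2 ≈ 24.500)
G(D, M) = -1 - 8*M
E(n, f) = (4 + f)**2 (E(n, f) = (f + 4)**2 = (4 + f)**2)
1/(E(c, G(-3, 10)) + 9909) = 1/((4 + (-1 - 8*10))**2 + 9909) = 1/((4 + (-1 - 80))**2 + 9909) = 1/((4 - 81)**2 + 9909) = 1/((-77)**2 + 9909) = 1/(5929 + 9909) = 1/15838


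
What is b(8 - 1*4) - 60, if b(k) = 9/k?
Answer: -231/4 ≈ -57.750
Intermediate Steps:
b(8 - 1*4) - 60 = 9/(8 - 1*4) - 60 = 9/(8 - 4) - 60 = 9/4 - 60 = -231/4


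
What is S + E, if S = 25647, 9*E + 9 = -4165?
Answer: 226649/9 ≈ 25183.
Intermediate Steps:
E = -4174/9 (E = -1 + (⅑)*(-4165) = -1 - 4165/9 = -4174/9 ≈ -463.78)
S + E = 25647 - 4174/9 = 226649/9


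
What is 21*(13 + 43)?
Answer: 1176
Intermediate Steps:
21*(13 + 43) = 21*56 = 1176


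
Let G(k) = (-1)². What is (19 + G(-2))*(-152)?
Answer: -3040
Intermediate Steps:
G(k) = 1
(19 + G(-2))*(-152) = (19 + 1)*(-152) = 20*(-152) = -3040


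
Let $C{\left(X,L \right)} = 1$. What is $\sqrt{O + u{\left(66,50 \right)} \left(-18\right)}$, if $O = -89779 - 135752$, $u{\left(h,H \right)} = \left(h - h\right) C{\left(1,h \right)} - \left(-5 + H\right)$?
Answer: $3 i \sqrt{24969} \approx 474.05 i$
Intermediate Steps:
$u{\left(h,H \right)} = 5 - H$ ($u{\left(h,H \right)} = \left(h - h\right) 1 - \left(-5 + H\right) = 0 \cdot 1 - \left(-5 + H\right) = 0 - \left(-5 + H\right) = 5 - H$)
$O = -225531$
$\sqrt{O + u{\left(66,50 \right)} \left(-18\right)} = \sqrt{-225531 + \left(5 - 50\right) \left(-18\right)} = \sqrt{-225531 - -810} = \sqrt{-225531 + 810} = \sqrt{-224721} = 3 i \sqrt{24969}$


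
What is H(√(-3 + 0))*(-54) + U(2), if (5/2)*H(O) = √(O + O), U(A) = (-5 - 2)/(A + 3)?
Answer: -7/5 - 108*3^(¼)*(1 + I)/5 ≈ -29.827 - 28.427*I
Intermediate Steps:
U(A) = -7/(3 + A)
H(O) = 2*√2*√O/5 (H(O) = 2*√(O + O)/5 = 2*√(2*O)/5 = 2*(√2*√O)/5 = 2*√2*√O/5)
H(√(-3 + 0))*(-54) + U(2) = (2*√2*√(√(-3 + 0))/5)*(-54) - 7/(3 + 2) = (2*√2*√(√(-3))/5)*(-54) - 7/5 = (2*√2*√(I*√3)/5)*(-54) - 7*⅕ = (2*√2*(3^(¼)*√I)/5)*(-54) - 7/5 = (2*√2*3^(¼)*√I/5)*(-54) - 7/5 = -108*√2*3^(¼)*√I/5 - 7/5 = -7/5 - 108*√2*3^(¼)*√I/5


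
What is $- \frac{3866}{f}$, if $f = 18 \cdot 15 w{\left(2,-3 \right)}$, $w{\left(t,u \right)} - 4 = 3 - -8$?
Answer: $- \frac{1933}{2025} \approx -0.95457$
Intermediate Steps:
$w{\left(t,u \right)} = 15$ ($w{\left(t,u \right)} = 4 + \left(3 - -8\right) = 4 + \left(3 + 8\right) = 4 + 11 = 15$)
$f = 4050$ ($f = 18 \cdot 15 \cdot 15 = 270 \cdot 15 = 4050$)
$- \frac{3866}{f} = - \frac{3866}{4050} = \left(-3866\right) \frac{1}{4050} = - \frac{1933}{2025}$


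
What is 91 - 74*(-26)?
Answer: 2015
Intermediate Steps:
91 - 74*(-26) = 91 + 1924 = 2015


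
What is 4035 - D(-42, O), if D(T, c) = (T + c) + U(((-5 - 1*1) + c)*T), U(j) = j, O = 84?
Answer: 7269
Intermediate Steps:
D(T, c) = T + c + T*(-6 + c) (D(T, c) = (T + c) + ((-5 - 1*1) + c)*T = (T + c) + ((-5 - 1) + c)*T = (T + c) + (-6 + c)*T = (T + c) + T*(-6 + c) = T + c + T*(-6 + c))
4035 - D(-42, O) = 4035 - (-42 + 84 - 42*(-6 + 84)) = 4035 - (-42 + 84 - 42*78) = 4035 - (-42 + 84 - 3276) = 4035 - 1*(-3234) = 4035 + 3234 = 7269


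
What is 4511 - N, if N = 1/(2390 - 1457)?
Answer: 4208762/933 ≈ 4511.0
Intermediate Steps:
N = 1/933 ≈ 0.0010718
4511 - N = 4511 - 1*1/933 = 4511 - 1/933 = 4208762/933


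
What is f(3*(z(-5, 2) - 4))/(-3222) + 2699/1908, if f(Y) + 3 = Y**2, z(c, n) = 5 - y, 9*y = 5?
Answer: 4349255/3073788 ≈ 1.4149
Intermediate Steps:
y = 5/9 (y = (1/9)*5 = 5/9 ≈ 0.55556)
z(c, n) = 40/9 (z(c, n) = 5 - 1*5/9 = 5 - 5/9 = 40/9)
f(Y) = -3 + Y**2
f(3*(z(-5, 2) - 4))/(-3222) + 2699/1908 = (-3 + (3*(40/9 - 4))**2)/(-3222) + 2699/1908 = (-3 + (3*(4/9))**2)*(-1/3222) + 2699*(1/1908) = (-3 + (4/3)**2)*(-1/3222) + 2699/1908 = (-3 + 16/9)*(-1/3222) + 2699/1908 = -11/9*(-1/3222) + 2699/1908 = 11/28998 + 2699/1908 = 4349255/3073788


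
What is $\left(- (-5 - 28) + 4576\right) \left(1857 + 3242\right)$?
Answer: $23501291$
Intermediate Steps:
$\left(- (-5 - 28) + 4576\right) \left(1857 + 3242\right) = \left(\left(-1\right) \left(-33\right) + 4576\right) 5099 = \left(33 + 4576\right) 5099 = 4609 \cdot 5099 = 23501291$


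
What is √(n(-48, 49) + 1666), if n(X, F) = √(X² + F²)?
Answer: √(1666 + √4705) ≈ 41.648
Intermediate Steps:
n(X, F) = √(F² + X²)
√(n(-48, 49) + 1666) = √(√(49² + (-48)²) + 1666) = √(√(2401 + 2304) + 1666) = √(√4705 + 1666) = √(1666 + √4705)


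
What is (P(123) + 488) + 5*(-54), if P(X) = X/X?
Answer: 219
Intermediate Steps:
P(X) = 1
(P(123) + 488) + 5*(-54) = (1 + 488) + 5*(-54) = 489 - 270 = 219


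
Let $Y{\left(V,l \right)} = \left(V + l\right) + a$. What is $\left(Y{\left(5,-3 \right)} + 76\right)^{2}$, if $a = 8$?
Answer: $7396$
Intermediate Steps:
$Y{\left(V,l \right)} = 8 + V + l$ ($Y{\left(V,l \right)} = \left(V + l\right) + 8 = 8 + V + l$)
$\left(Y{\left(5,-3 \right)} + 76\right)^{2} = \left(\left(8 + 5 - 3\right) + 76\right)^{2} = \left(10 + 76\right)^{2} = 86^{2} = 7396$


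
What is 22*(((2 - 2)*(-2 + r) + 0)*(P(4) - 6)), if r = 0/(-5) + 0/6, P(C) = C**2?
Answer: 0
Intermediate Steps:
r = 0 (r = 0*(-1/5) + 0*(1/6) = 0 + 0 = 0)
22*(((2 - 2)*(-2 + r) + 0)*(P(4) - 6)) = 22*(((2 - 2)*(-2 + 0) + 0)*(4**2 - 6)) = 22*((0*(-2) + 0)*(16 - 6)) = 22*((0 + 0)*10) = 22*(0*10) = 22*0 = 0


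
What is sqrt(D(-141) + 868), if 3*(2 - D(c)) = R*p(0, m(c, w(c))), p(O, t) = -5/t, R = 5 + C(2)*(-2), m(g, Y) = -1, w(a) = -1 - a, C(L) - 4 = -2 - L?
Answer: sqrt(7755)/3 ≈ 29.354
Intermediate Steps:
C(L) = 2 - L (C(L) = 4 + (-2 - L) = 2 - L)
R = 5 (R = 5 + (2 - 1*2)*(-2) = 5 + (2 - 2)*(-2) = 5 + 0*(-2) = 5 + 0 = 5)
D(c) = -19/3 (D(c) = 2 - 5*(-5/(-1))/3 = 2 - 5*(-5*(-1))/3 = 2 - 5*5/3 = 2 - 1/3*25 = 2 - 25/3 = -19/3)
sqrt(D(-141) + 868) = sqrt(-19/3 + 868) = sqrt(2585/3) = sqrt(7755)/3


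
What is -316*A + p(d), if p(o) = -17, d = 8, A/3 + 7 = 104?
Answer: -91973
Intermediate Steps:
A = 291 (A = -21 + 3*104 = -21 + 312 = 291)
-316*A + p(d) = -316*291 - 17 = -91956 - 17 = -91973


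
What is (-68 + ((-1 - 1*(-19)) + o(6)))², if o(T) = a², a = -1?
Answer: 2401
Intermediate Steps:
o(T) = 1 (o(T) = (-1)² = 1)
(-68 + ((-1 - 1*(-19)) + o(6)))² = (-68 + ((-1 - 1*(-19)) + 1))² = (-68 + ((-1 + 19) + 1))² = (-68 + (18 + 1))² = (-68 + 19)² = (-49)² = 2401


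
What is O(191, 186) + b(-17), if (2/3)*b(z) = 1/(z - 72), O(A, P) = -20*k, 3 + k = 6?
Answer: -10683/178 ≈ -60.017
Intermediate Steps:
k = 3 (k = -3 + 6 = 3)
O(A, P) = -60 (O(A, P) = -20*3 = -60)
b(z) = 3/(2*(-72 + z)) (b(z) = 3/(2*(z - 72)) = 3/(2*(-72 + z)))
O(191, 186) + b(-17) = -60 + 3/(2*(-72 - 17)) = -60 + (3/2)/(-89) = -60 + (3/2)*(-1/89) = -60 - 3/178 = -10683/178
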